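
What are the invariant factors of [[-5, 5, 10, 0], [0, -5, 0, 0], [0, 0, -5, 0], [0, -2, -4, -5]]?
The Jordan structure of A has elementary divisors (x + 5)^2, (x + 5), (x + 5). Arranging the block sizes at each eigenvalue in decreasing order and taking row products gives the invariant factors.

Invariant factors (smallest first, each dividing the next): x + 5, x + 5, (x + 5)^2.

Check: the last factor (x + 5)^2 is the minimal polynomial, and the product (x + 5)^4 is the characteristic polynomial.

x + 5, x + 5, (x + 5)^2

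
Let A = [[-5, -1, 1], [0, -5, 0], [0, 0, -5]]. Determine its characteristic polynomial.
χ_A(x) = (x + 5)^3

xI - A = [[x + 5, 1, -1], [0, x + 5, 0], [0, 0, x + 5]].

Expanding det(xI - A) along the first row:
det(xI - A) = + (x + 5)·det([[x + 5, 0], [0, x + 5]]) - (1)·det([[0, 0], [0, x + 5]]) + (-1)·det([[0, x + 5], [0, 0]]).

Evaluating gives χ_A(x) = x^3 + 15x^2 + 75x + 125 = (x + 5)^3.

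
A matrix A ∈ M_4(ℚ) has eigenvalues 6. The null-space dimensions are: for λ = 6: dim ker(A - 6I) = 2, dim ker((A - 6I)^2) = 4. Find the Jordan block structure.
λ = 6: successive nullity increments [2, 2] count blocks of size ≥ k; block sizes are [2, 2].

Jordan blocks: (6, 2), (6, 2)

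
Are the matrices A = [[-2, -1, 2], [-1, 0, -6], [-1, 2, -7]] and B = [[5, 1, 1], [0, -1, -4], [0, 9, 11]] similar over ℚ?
trace(A) = -9 but trace(B) = 15. The trace is a similarity invariant, so A and B are not similar.

No.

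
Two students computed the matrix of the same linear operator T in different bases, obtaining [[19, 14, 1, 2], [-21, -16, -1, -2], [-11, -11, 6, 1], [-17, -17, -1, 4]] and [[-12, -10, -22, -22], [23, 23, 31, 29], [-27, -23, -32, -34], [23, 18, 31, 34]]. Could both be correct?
Two matrices over a field are similar if and only if they have the same invariant factors.

Both A and B have characteristic polynomial (x - 5)^3(x + 2) and minimal polynomial (x - 5)^3(x + 2). Computing further, both have invariant factors (x - 5)^3(x + 2). Hence A and B are similar.

Yes.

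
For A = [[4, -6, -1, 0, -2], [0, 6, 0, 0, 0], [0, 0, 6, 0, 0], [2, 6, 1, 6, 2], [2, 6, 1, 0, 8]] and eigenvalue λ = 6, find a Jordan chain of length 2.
We seek v_1 ∈ ker((A - 6I)^2) \ ker(A - 6I), then set v_{i+1} = (A - 6I) v_i.

One such chain is v_1 = [[-2, 1, -1, 1, 0]]^T, v_2 = [[-1, 0, 0, 1, 1]]^T. Check: (A - 6I) v_2 = [[0, 0, 0, 0, 0]]^T = 0.

v_1 = [[-2, 1, -1, 1, 0]]^T, v_2 = [[-1, 0, 0, 1, 1]]^T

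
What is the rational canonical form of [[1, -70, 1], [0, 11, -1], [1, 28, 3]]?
R = [[0, 0, 120], [1, 0, -74], [0, 1, 15]]

The invariant factors of A (the non-unit diagonal entries of the Smith normal form of xI - A over ℚ[x]) are (x - 6)(x - 5)(x - 4), each dividing the next. The characteristic polynomial is their product, (x - 6)(x - 5)(x - 4).

The rational canonical form is the block-diagonal matrix of companion matrices C(f_i):
R = [[0, 0, 120], [1, 0, -74], [0, 1, 15]].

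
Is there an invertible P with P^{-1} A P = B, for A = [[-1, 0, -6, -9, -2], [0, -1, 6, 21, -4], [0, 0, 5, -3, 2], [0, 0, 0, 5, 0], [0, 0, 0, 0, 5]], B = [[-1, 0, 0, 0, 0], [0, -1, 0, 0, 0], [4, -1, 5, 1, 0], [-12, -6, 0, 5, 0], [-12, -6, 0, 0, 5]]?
Yes.

Two matrices over a field are similar if and only if they have the same invariant factors.

Both A and B have characteristic polynomial (x - 5)^3(x + 1)^2 and minimal polynomial (x - 5)^2(x + 1). Computing further, both have invariant factors (x - 5)(x + 1), (x - 5)^2(x + 1). Hence A and B are similar.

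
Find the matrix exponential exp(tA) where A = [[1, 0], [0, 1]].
e^{tA} = [[e^{t}, 0], [0, e^{t}]]

A has Jordan form J = [[1, 0], [0, 1]] with A = PJP^{-1}, so e^{tA} = P e^{tJ} P^{-1}.

For a Jordan block J_k(λ), e^{tJ_k(λ)} = e^{λt} · (I + tN + t^2 N^2/2! + ... + t^{k-1} N^{k-1}/(k-1)!) where N is the nilpotent superdiagonal part.

Assembling the blocks and conjugating back gives the entries of e^{tA} as shown above.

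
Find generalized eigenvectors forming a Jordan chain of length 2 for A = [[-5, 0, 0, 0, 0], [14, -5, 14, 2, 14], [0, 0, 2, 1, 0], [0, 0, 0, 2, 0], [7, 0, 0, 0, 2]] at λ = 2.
v_1 = [[0, 0, 0, 1, 0]]^T, v_2 = [[0, 2, 1, 0, 0]]^T

We seek v_1 ∈ ker((A - 2I)^2) \ ker(A - 2I), then set v_{i+1} = (A - 2I) v_i.

One such chain is v_1 = [[0, 0, 0, 1, 0]]^T, v_2 = [[0, 2, 1, 0, 0]]^T. Check: (A - 2I) v_2 = [[0, 0, 0, 0, 0]]^T = 0.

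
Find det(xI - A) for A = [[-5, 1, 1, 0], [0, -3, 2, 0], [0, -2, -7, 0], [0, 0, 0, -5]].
xI - A = [[x + 5, -1, -1, 0], [0, x + 3, -2, 0], [0, 2, x + 7, 0], [0, 0, 0, x + 5]].

Expanding det(xI - A) along the first row:
det(xI - A) = + (x + 5)·det([[x + 3, -2, 0], [2, x + 7, 0], [0, 0, x + 5]]) - (-1)·det([[0, -2, 0], [0, x + 7, 0], [0, 0, x + 5]]) + (-1)·det([[0, x + 3, 0], [0, 2, 0], [0, 0, x + 5]]) - (0)·det([[0, x + 3, -2], [0, 2, x + 7], [0, 0, 0]]).

Evaluating gives χ_A(x) = x^4 + 20x^3 + 150x^2 + 500x + 625 = (x + 5)^4.

χ_A(x) = (x + 5)^4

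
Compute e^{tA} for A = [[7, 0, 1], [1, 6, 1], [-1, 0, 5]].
e^{tA} = [[(t + 1)*e^{6*t}, 0, t*e^{6*t}], [t*e^{6*t}, e^{6*t}, t*e^{6*t}], [-t*e^{6*t}, 0, (1 - t)*e^{6*t}]]

A has Jordan form J = [[6, 1, 0], [0, 6, 0], [0, 0, 6]] with A = PJP^{-1}, so e^{tA} = P e^{tJ} P^{-1}.

For a Jordan block J_k(λ), e^{tJ_k(λ)} = e^{λt} · (I + tN + t^2 N^2/2! + ... + t^{k-1} N^{k-1}/(k-1)!) where N is the nilpotent superdiagonal part.

Assembling the blocks and conjugating back gives the entries of e^{tA} as shown above.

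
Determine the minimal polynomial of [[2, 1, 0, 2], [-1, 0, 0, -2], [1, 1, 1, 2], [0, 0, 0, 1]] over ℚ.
m_A(x) = (x - 1)^2

The characteristic polynomial factors as (x - 1)^4. The minimal polynomial is ∏(x - λ)^{k_λ} where k_λ is the size of the largest Jordan block at λ.

For λ = 1: rank(A - I) = 1, and the largest Jordan block has size 2 (the smallest k with rank((A - I)^k) = rank((A - I)^(k+1))).

So m_A(x) = (x - 1)^2.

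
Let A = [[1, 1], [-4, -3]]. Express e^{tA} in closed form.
e^{tA} = [[(2*t + 1)*e^{-t}, t*e^{-t}], [-4*t*e^{-t}, (1 - 2*t)*e^{-t}]]

A has Jordan form J = [[-1, 1], [0, -1]] with A = PJP^{-1}, so e^{tA} = P e^{tJ} P^{-1}.

For a Jordan block J_k(λ), e^{tJ_k(λ)} = e^{λt} · (I + tN + t^2 N^2/2! + ... + t^{k-1} N^{k-1}/(k-1)!) where N is the nilpotent superdiagonal part.

Assembling the blocks and conjugating back gives the entries of e^{tA} as shown above.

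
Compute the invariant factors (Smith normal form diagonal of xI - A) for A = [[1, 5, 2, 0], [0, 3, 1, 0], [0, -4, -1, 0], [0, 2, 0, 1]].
x - 1, (x - 1)^3

The Jordan structure of A has elementary divisors (x - 1)^3, (x - 1). Arranging the block sizes at each eigenvalue in decreasing order and taking row products gives the invariant factors.

Invariant factors (smallest first, each dividing the next): x - 1, (x - 1)^3.

Check: the last factor (x - 1)^3 is the minimal polynomial, and the product (x - 1)^4 is the characteristic polynomial.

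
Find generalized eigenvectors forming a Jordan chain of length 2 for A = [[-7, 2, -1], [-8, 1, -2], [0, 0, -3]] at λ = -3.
We seek v_1 ∈ ker((A + 3I)^2) \ ker(A + 3I), then set v_{i+1} = (A + 3I) v_i.

One such chain is v_1 = [[0, 1, 1]]^T, v_2 = [[1, 2, 0]]^T. Check: (A + 3I) v_2 = [[0, 0, 0]]^T = 0.

v_1 = [[0, 1, 1]]^T, v_2 = [[1, 2, 0]]^T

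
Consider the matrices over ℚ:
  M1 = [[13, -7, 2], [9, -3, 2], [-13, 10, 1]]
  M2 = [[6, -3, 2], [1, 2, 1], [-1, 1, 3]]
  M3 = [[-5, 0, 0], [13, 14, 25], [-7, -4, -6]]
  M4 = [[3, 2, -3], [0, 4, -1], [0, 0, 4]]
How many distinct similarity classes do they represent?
Characteristic polynomials: χ_{M1} = (x - 4)^2(x - 3), χ_{M2} = (x - 4)^2(x - 3), χ_{M3} = (x - 4)^2(x + 5), χ_{M4} = (x - 4)^2(x - 3).

{M1, M2, M4}: invariant factors (x - 4)^2(x - 3).

{M3}: invariant factors (x - 4)^2(x + 5).

Matrices are similar if and only if their invariant-factor lists agree; the partition into similarity classes is {M1, M2, M4}, {M3}.

2 classes: {M1, M2, M4}, {M3}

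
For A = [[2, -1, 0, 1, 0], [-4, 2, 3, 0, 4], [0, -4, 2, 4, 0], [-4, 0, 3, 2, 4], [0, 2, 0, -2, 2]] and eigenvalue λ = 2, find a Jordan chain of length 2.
We seek v_1 ∈ ker((A - 2I)^2) \ ker(A - 2I), then set v_{i+1} = (A - 2I) v_i.

One such chain is v_1 = [[-1, 2, -1, 2, 0]]^T, v_2 = [[0, 1, 0, 1, 0]]^T. Check: (A - 2I) v_2 = [[0, 0, 0, 0, 0]]^T = 0.

v_1 = [[-1, 2, -1, 2, 0]]^T, v_2 = [[0, 1, 0, 1, 0]]^T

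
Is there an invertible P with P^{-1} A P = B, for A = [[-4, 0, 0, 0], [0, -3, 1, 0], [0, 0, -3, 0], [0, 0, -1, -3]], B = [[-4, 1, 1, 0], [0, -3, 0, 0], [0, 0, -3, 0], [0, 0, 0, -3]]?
Both have characteristic polynomial (x + 3)^3(x + 4), but the minimal polynomial of A is (x + 3)^2(x + 4) while the minimal polynomial of B is (x + 3)(x + 4). The minimal polynomial is a similarity invariant, so A and B are not similar.

No.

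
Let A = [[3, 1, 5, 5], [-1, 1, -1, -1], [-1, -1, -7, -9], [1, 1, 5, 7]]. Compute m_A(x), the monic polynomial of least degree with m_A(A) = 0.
The characteristic polynomial factors as (x - 2)^3(x + 2). The minimal polynomial is ∏(x - λ)^{k_λ} where k_λ is the size of the largest Jordan block at λ.

For λ = -2: rank(A + 2I) = 3, and the largest Jordan block has size 1 (the smallest k with rank((A + 2I)^k) = rank((A + 2I)^(k+1))).
For λ = 2: rank(A - 2I) = 2, and the largest Jordan block has size 2 (the smallest k with rank((A - 2I)^k) = rank((A - 2I)^(k+1))).

So m_A(x) = (x - 2)^2(x + 2).

m_A(x) = (x - 2)^2(x + 2)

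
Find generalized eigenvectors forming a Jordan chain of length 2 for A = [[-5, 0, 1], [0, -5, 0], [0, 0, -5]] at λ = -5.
v_1 = [[0, 2, 1]]^T, v_2 = [[1, 0, 0]]^T

We seek v_1 ∈ ker((A + 5I)^2) \ ker(A + 5I), then set v_{i+1} = (A + 5I) v_i.

One such chain is v_1 = [[0, 2, 1]]^T, v_2 = [[1, 0, 0]]^T. Check: (A + 5I) v_2 = [[0, 0, 0]]^T = 0.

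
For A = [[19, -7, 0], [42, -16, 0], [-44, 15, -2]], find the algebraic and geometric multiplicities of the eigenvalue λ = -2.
algebraic multiplicity 2, geometric multiplicity 1

The characteristic polynomial is (x - 5)(x + 2)^2, so the factor x + 2 appears with exponent 2: the algebraic multiplicity is 2.

rank(A + 2I) = 2, so the eigenspace has dimension 3 - 2 = 1: the geometric multiplicity is 1.

Since 1 < 2, A is not diagonalizable.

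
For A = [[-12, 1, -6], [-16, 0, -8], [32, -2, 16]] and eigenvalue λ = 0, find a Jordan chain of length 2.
We seek v_1 ∈ ker(A^2) \ ker(A), then set v_{i+1} = A v_i.

One such chain is v_1 = [[0, 1, 0]]^T, v_2 = [[1, 0, -2]]^T. Check: A v_2 = [[0, 0, 0]]^T = 0.

v_1 = [[0, 1, 0]]^T, v_2 = [[1, 0, -2]]^T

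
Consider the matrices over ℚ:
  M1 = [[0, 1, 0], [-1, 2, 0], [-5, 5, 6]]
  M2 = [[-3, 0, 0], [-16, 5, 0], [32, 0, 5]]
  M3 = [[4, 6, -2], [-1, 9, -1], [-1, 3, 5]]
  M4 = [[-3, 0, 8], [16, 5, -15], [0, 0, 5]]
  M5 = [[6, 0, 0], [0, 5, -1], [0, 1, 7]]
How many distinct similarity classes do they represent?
4 classes: {M1}, {M2}, {M3, M5}, {M4}

Characteristic polynomials: χ_{M1} = (x - 6)(x - 1)^2, χ_{M2} = (x - 5)^2(x + 3), χ_{M3} = (x - 6)^3, χ_{M4} = (x - 5)^2(x + 3), χ_{M5} = (x - 6)^3.

{M1}: invariant factors (x - 6)(x - 1)^2.

{M2}: invariant factors x - 5, (x - 5)(x + 3).

{M3, M5}: invariant factors x - 6, (x - 6)^2.

{M4}: invariant factors (x - 5)^2(x + 3).

Matrices are similar if and only if their invariant-factor lists agree; the partition into similarity classes is {M1}, {M2}, {M3, M5}, {M4}.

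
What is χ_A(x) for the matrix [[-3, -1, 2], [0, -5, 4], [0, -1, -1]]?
xI - A = [[x + 3, 1, -2], [0, x + 5, -4], [0, 1, x + 1]].

Expanding det(xI - A) along the first row:
det(xI - A) = + (x + 3)·det([[x + 5, -4], [1, x + 1]]) - (1)·det([[0, -4], [0, x + 1]]) + (-2)·det([[0, x + 5], [0, 1]]).

Evaluating gives χ_A(x) = x^3 + 9x^2 + 27x + 27 = (x + 3)^3.

χ_A(x) = (x + 3)^3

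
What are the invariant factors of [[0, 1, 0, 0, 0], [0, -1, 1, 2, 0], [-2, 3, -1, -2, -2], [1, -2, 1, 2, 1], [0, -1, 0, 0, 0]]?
x^2, x^3

The Jordan structure of A has elementary divisors x^3, x^2. Arranging the block sizes at each eigenvalue in decreasing order and taking row products gives the invariant factors.

Invariant factors (smallest first, each dividing the next): x^2, x^3.

Check: the last factor x^3 is the minimal polynomial, and the product x^5 is the characteristic polynomial.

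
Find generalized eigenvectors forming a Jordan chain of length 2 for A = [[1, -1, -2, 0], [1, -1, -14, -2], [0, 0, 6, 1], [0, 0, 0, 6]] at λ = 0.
We seek v_1 ∈ ker(A^2) \ ker(A), then set v_{i+1} = A v_i.

One such chain is v_1 = [[1, 2, 0, 0]]^T, v_2 = [[-1, -1, 0, 0]]^T. Check: A v_2 = [[0, 0, 0, 0]]^T = 0.

v_1 = [[1, 2, 0, 0]]^T, v_2 = [[-1, -1, 0, 0]]^T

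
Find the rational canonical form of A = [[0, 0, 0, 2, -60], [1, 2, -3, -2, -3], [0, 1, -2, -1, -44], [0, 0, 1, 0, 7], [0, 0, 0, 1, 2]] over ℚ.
The invariant factors of A (the non-unit diagonal entries of the Smith normal form of xI - A over ℚ[x]) are (x + 4)(x^2 - 3x + 4)^2, each dividing the next. The characteristic polynomial is their product, (x + 4)(x^2 - 3x + 4)^2.

The rational canonical form is the block-diagonal matrix of companion matrices C(f_i):
R = [[0, 0, 0, 0, -64], [1, 0, 0, 0, 80], [0, 1, 0, 0, -44], [0, 0, 1, 0, 7], [0, 0, 0, 1, 2]].

Note the characteristic polynomial does not split into linear factors over ℚ, so A has no Jordan form over ℚ; the rational canonical form exists over any field.

R = [[0, 0, 0, 0, -64], [1, 0, 0, 0, 80], [0, 1, 0, 0, -44], [0, 0, 1, 0, 7], [0, 0, 0, 1, 2]]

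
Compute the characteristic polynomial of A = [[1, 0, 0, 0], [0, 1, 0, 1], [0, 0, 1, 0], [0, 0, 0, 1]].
xI - A = [[x - 1, 0, 0, 0], [0, x - 1, 0, -1], [0, 0, x - 1, 0], [0, 0, 0, x - 1]].

Expanding det(xI - A) along the first row:
det(xI - A) = + (x - 1)·det([[x - 1, 0, -1], [0, x - 1, 0], [0, 0, x - 1]]) - (0)·det([[0, 0, -1], [0, x - 1, 0], [0, 0, x - 1]]) + (0)·det([[0, x - 1, -1], [0, 0, 0], [0, 0, x - 1]]) - (0)·det([[0, x - 1, 0], [0, 0, x - 1], [0, 0, 0]]).

Evaluating gives χ_A(x) = x^4 - 4x^3 + 6x^2 - 4x + 1 = (x - 1)^4.

χ_A(x) = (x - 1)^4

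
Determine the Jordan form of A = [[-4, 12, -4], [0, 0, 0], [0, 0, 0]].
The characteristic polynomial is det(xI - A) = x^2(x + 4), so the eigenvalues are -4 (algebraic multiplicity 1), 0 (algebraic multiplicity 2).

For λ = -4: algebraic multiplicity 1 gives one 1×1 block.

For λ = 0: rank(A) = 1. The eigenspace has dimension 3 - 1 = 2, so there are 2 Jordan blocks; the rank sequence gives block sizes [1, 1].

Assembling the blocks gives the Jordan form J above.

J = [[-4, 0, 0], [0, 0, 0], [0, 0, 0]]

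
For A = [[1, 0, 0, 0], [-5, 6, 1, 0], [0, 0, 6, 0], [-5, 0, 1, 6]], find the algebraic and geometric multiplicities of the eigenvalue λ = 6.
The characteristic polynomial is (x - 6)^3(x - 1), so the factor x - 6 appears with exponent 3: the algebraic multiplicity is 3.

rank(A - 6I) = 2, so the eigenspace has dimension 4 - 2 = 2: the geometric multiplicity is 2.

Since 2 < 3, A is not diagonalizable.

algebraic multiplicity 3, geometric multiplicity 2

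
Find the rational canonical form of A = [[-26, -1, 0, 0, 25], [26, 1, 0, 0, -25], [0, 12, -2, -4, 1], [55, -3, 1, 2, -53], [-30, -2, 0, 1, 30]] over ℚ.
R = [[0, 0, 0, 0, 0], [1, 0, 0, 0, -25], [0, 1, 0, 0, 20], [0, 0, 1, 0, -3], [0, 0, 0, 1, 5]]

The invariant factors of A (the non-unit diagonal entries of the Smith normal form of xI - A over ℚ[x]) are x(x - 5)(x^3 + 3x - 5), each dividing the next. The characteristic polynomial is their product, x(x - 5)(x^3 + 3x - 5).

The rational canonical form is the block-diagonal matrix of companion matrices C(f_i):
R = [[0, 0, 0, 0, 0], [1, 0, 0, 0, -25], [0, 1, 0, 0, 20], [0, 0, 1, 0, -3], [0, 0, 0, 1, 5]].

Note the characteristic polynomial does not split into linear factors over ℚ, so A has no Jordan form over ℚ; the rational canonical form exists over any field.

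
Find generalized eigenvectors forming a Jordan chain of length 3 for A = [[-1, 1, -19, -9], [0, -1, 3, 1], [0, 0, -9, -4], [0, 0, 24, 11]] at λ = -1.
We seek v_1 ∈ ker((A + I)^3) \ ker((A + I)^2), then set v_{i+1} = (A + I) v_i.

One such chain is v_1 = [[3, 1, 1, -2]]^T, v_2 = [[0, 1, 0, 0]]^T, v_3 = [[1, 0, 0, 0]]^T. Check: (A + I) v_3 = [[0, 0, 0, 0]]^T = 0.

v_1 = [[3, 1, 1, -2]]^T, v_2 = [[0, 1, 0, 0]]^T, v_3 = [[1, 0, 0, 0]]^T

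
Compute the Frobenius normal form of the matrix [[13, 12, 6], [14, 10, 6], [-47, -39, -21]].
R = [[0, 0, 0], [1, 0, 5], [0, 1, 2]]

The invariant factors of A (the non-unit diagonal entries of the Smith normal form of xI - A over ℚ[x]) are x(x^2 - 2x - 5), each dividing the next. The characteristic polynomial is their product, x(x^2 - 2x - 5).

The rational canonical form is the block-diagonal matrix of companion matrices C(f_i):
R = [[0, 0, 0], [1, 0, 5], [0, 1, 2]].

Note the characteristic polynomial does not split into linear factors over ℚ, so A has no Jordan form over ℚ; the rational canonical form exists over any field.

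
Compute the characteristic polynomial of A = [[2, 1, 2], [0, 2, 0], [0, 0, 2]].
xI - A = [[x - 2, -1, -2], [0, x - 2, 0], [0, 0, x - 2]].

Expanding det(xI - A) along the first row:
det(xI - A) = + (x - 2)·det([[x - 2, 0], [0, x - 2]]) - (-1)·det([[0, 0], [0, x - 2]]) + (-2)·det([[0, x - 2], [0, 0]]).

Evaluating gives χ_A(x) = x^3 - 6x^2 + 12x - 8 = (x - 2)^3.

χ_A(x) = (x - 2)^3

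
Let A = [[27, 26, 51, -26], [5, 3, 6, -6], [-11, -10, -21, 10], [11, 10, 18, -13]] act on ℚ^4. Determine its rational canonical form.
R = [[-3, 0, 0, 0], [0, 0, 0, 18], [0, 1, 0, 12], [0, 0, 1, -1]]

The invariant factors of A (the non-unit diagonal entries of the Smith normal form of xI - A over ℚ[x]) are x + 3, (x + 3)(x^2 - 2x - 6), each dividing the next. The characteristic polynomial is their product, (x + 3)^2(x^2 - 2x - 6).

The rational canonical form is the block-diagonal matrix of companion matrices C(f_i):
R = [[-3, 0, 0, 0], [0, 0, 0, 18], [0, 1, 0, 12], [0, 0, 1, -1]].

Note the characteristic polynomial does not split into linear factors over ℚ, so A has no Jordan form over ℚ; the rational canonical form exists over any field.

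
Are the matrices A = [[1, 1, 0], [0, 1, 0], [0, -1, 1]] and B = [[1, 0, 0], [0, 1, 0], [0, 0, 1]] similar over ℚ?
Both have characteristic polynomial (x - 1)^3, but the minimal polynomial of A is (x - 1)^2 while the minimal polynomial of B is x - 1. The minimal polynomial is a similarity invariant, so A and B are not similar.

No.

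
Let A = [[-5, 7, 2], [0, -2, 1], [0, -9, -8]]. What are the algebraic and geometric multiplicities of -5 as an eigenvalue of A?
The characteristic polynomial is (x + 5)^3, so the factor x + 5 appears with exponent 3: the algebraic multiplicity is 3.

rank(A + 5I) = 2, so the eigenspace has dimension 3 - 2 = 1: the geometric multiplicity is 1.

Since 1 < 3, A is not diagonalizable.

algebraic multiplicity 3, geometric multiplicity 1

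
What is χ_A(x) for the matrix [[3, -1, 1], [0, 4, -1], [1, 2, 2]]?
χ_A(x) = (x - 3)^3

xI - A = [[x - 3, 1, -1], [0, x - 4, 1], [-1, -2, x - 2]].

Expanding det(xI - A) along the first row:
det(xI - A) = + (x - 3)·det([[x - 4, 1], [-2, x - 2]]) - (1)·det([[0, 1], [-1, x - 2]]) + (-1)·det([[0, x - 4], [-1, -2]]).

Evaluating gives χ_A(x) = x^3 - 9x^2 + 27x - 27 = (x - 3)^3.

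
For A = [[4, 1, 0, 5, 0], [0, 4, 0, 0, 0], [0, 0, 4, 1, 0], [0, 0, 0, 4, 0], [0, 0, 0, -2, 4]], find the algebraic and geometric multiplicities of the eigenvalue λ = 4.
The characteristic polynomial is (x - 4)^5, so the factor x - 4 appears with exponent 5: the algebraic multiplicity is 5.

rank(A - 4I) = 2, so the eigenspace has dimension 5 - 2 = 3: the geometric multiplicity is 3.

Since 3 < 5, A is not diagonalizable.

algebraic multiplicity 5, geometric multiplicity 3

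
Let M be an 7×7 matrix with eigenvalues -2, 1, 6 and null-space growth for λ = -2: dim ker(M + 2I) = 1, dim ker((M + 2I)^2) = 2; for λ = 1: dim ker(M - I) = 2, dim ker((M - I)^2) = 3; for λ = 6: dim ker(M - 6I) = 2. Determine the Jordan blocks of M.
Jordan blocks: (-2, 2), (1, 2), (1, 1), (6, 1), (6, 1)

λ = -2: successive nullity increments [1, 1] count blocks of size ≥ k; block sizes are [2].
λ = 1: successive nullity increments [2, 1] count blocks of size ≥ k; block sizes are [2, 1].
λ = 6: successive nullity increments [2] count blocks of size ≥ k; block sizes are [1, 1].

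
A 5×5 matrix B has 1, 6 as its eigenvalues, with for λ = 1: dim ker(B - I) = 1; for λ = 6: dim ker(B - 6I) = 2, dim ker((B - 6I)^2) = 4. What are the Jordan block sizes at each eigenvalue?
λ = 1: successive nullity increments [1] count blocks of size ≥ k; block sizes are [1].
λ = 6: successive nullity increments [2, 2] count blocks of size ≥ k; block sizes are [2, 2].

Jordan blocks: (1, 1), (6, 2), (6, 2)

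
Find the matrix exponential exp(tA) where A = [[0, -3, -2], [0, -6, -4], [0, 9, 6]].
A has Jordan form J = [[0, 1, 0], [0, 0, 0], [0, 0, 0]] with A = PJP^{-1}, so e^{tA} = P e^{tJ} P^{-1}.

For a Jordan block J_k(λ), e^{tJ_k(λ)} = e^{λt} · (I + tN + t^2 N^2/2! + ... + t^{k-1} N^{k-1}/(k-1)!) where N is the nilpotent superdiagonal part.

Assembling the blocks and conjugating back gives the entries of e^{tA} as shown above.

e^{tA} = [[1, -3*t, -2*t], [0, 1 - 6*t, -4*t], [0, 9*t, 6*t + 1]]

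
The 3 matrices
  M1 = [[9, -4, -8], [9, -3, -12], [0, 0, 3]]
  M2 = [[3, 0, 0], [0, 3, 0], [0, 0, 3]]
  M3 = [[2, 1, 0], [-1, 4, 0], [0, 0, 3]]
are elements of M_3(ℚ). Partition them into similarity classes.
Characteristic polynomials: χ_{M1} = (x - 3)^3, χ_{M2} = (x - 3)^3, χ_{M3} = (x - 3)^3.

{M1, M3}: invariant factors x - 3, (x - 3)^2.

{M2}: invariant factors x - 3, x - 3, x - 3.

Matrices are similar if and only if their invariant-factor lists agree; the partition into similarity classes is {M1, M3}, {M2}.

2 classes: {M1, M3}, {M2}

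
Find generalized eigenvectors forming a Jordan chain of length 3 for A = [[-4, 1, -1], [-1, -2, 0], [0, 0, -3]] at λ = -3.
v_1 = [[0, 1, 1]]^T, v_2 = [[0, 1, 0]]^T, v_3 = [[1, 1, 0]]^T

We seek v_1 ∈ ker((A + 3I)^3) \ ker((A + 3I)^2), then set v_{i+1} = (A + 3I) v_i.

One such chain is v_1 = [[0, 1, 1]]^T, v_2 = [[0, 1, 0]]^T, v_3 = [[1, 1, 0]]^T. Check: (A + 3I) v_3 = [[0, 0, 0]]^T = 0.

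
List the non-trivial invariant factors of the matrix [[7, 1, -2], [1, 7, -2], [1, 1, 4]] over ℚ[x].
x - 6, (x - 6)^2

The Jordan structure of A has elementary divisors (x - 6)^2, (x - 6). Arranging the block sizes at each eigenvalue in decreasing order and taking row products gives the invariant factors.

Invariant factors (smallest first, each dividing the next): x - 6, (x - 6)^2.

Check: the last factor (x - 6)^2 is the minimal polynomial, and the product (x - 6)^3 is the characteristic polynomial.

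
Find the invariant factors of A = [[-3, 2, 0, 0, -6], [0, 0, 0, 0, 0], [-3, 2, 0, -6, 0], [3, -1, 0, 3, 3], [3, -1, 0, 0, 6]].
x(x - 3), x^2(x - 3)

The Jordan structure of A has elementary divisors x^2, x, (x - 3), (x - 3). Arranging the block sizes at each eigenvalue in decreasing order and taking row products gives the invariant factors.

Invariant factors (smallest first, each dividing the next): x(x - 3), x^2(x - 3).

Check: the last factor x^2(x - 3) is the minimal polynomial, and the product x^3(x - 3)^2 is the characteristic polynomial.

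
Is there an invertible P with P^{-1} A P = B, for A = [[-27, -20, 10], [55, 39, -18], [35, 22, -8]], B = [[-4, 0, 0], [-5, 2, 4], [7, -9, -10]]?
trace(A) = 4 but trace(B) = -12. The trace is a similarity invariant, so A and B are not similar.

No.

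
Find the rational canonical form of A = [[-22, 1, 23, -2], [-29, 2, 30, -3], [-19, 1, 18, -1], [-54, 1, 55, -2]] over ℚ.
The invariant factors of A (the non-unit diagonal entries of the Smith normal form of xI - A over ℚ[x]) are (x + 4)^2(x^2 - 4x + 2), each dividing the next. The characteristic polynomial is their product, (x + 4)^2(x^2 - 4x + 2).

The rational canonical form is the block-diagonal matrix of companion matrices C(f_i):
R = [[0, 0, 0, -32], [1, 0, 0, 48], [0, 1, 0, 14], [0, 0, 1, -4]].

Note the characteristic polynomial does not split into linear factors over ℚ, so A has no Jordan form over ℚ; the rational canonical form exists over any field.

R = [[0, 0, 0, -32], [1, 0, 0, 48], [0, 1, 0, 14], [0, 0, 1, -4]]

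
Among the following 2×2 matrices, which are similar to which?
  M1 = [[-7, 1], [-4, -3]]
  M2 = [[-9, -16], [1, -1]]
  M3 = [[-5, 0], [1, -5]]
Characteristic polynomials: χ_{M1} = (x + 5)^2, χ_{M2} = (x + 5)^2, χ_{M3} = (x + 5)^2.

{M1, M2, M3}: invariant factors (x + 5)^2.

Matrices are similar if and only if their invariant-factor lists agree; the partition into similarity classes is {M1, M2, M3}.

1 class: {M1, M2, M3}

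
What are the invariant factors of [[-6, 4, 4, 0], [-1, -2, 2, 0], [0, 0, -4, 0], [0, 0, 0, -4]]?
The Jordan structure of A has elementary divisors (x + 4)^2, (x + 4), (x + 4). Arranging the block sizes at each eigenvalue in decreasing order and taking row products gives the invariant factors.

Invariant factors (smallest first, each dividing the next): x + 4, x + 4, (x + 4)^2.

Check: the last factor (x + 4)^2 is the minimal polynomial, and the product (x + 4)^4 is the characteristic polynomial.

x + 4, x + 4, (x + 4)^2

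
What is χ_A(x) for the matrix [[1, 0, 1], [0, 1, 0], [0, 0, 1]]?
χ_A(x) = (x - 1)^3

xI - A = [[x - 1, 0, -1], [0, x - 1, 0], [0, 0, x - 1]].

Expanding det(xI - A) along the first row:
det(xI - A) = + (x - 1)·det([[x - 1, 0], [0, x - 1]]) - (0)·det([[0, 0], [0, x - 1]]) + (-1)·det([[0, x - 1], [0, 0]]).

Evaluating gives χ_A(x) = x^3 - 3x^2 + 3x - 1 = (x - 1)^3.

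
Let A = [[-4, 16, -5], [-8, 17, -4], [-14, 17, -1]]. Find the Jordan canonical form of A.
The characteristic polynomial is det(xI - A) = (x - 6)(x - 3)^2, so the eigenvalues are 3 (algebraic multiplicity 2), 6 (algebraic multiplicity 1).

For λ = 3: rank(A - 3I) = 2, rank((A - 3I)^2) = 1. The eigenspace has dimension 3 - 2 = 1, so there is 1 Jordan block; the rank sequence gives block sizes [2].

For λ = 6: algebraic multiplicity 1 gives one 1×1 block.

Assembling the blocks gives the Jordan form J above.

J = [[3, 1, 0], [0, 3, 0], [0, 0, 6]]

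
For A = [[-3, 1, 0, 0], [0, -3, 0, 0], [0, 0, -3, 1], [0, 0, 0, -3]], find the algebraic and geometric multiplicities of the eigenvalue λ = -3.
algebraic multiplicity 4, geometric multiplicity 2

The characteristic polynomial is (x + 3)^4, so the factor x + 3 appears with exponent 4: the algebraic multiplicity is 4.

rank(A + 3I) = 2, so the eigenspace has dimension 4 - 2 = 2: the geometric multiplicity is 2.

Since 2 < 4, A is not diagonalizable.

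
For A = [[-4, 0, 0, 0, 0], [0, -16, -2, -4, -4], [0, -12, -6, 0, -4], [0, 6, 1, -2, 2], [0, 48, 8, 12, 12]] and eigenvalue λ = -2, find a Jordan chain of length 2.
We seek v_1 ∈ ker((A + 2I)^2) \ ker(A + 2I), then set v_{i+1} = (A + 2I) v_i.

One such chain is v_1 = [[0, 0, -1, 0, 1]]^T, v_2 = [[0, -2, 0, 1, 6]]^T. Check: (A + 2I) v_2 = [[0, 0, 0, 0, 0]]^T = 0.

v_1 = [[0, 0, -1, 0, 1]]^T, v_2 = [[0, -2, 0, 1, 6]]^T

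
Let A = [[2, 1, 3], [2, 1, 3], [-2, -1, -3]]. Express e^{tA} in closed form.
e^{tA} = [[2*t + 1, t, 3*t], [2*t, t + 1, 3*t], [-2*t, -t, 1 - 3*t]]

A has Jordan form J = [[0, 1, 0], [0, 0, 0], [0, 0, 0]] with A = PJP^{-1}, so e^{tA} = P e^{tJ} P^{-1}.

For a Jordan block J_k(λ), e^{tJ_k(λ)} = e^{λt} · (I + tN + t^2 N^2/2! + ... + t^{k-1} N^{k-1}/(k-1)!) where N is the nilpotent superdiagonal part.

Assembling the blocks and conjugating back gives the entries of e^{tA} as shown above.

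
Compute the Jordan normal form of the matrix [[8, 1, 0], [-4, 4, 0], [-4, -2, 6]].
The characteristic polynomial is det(xI - A) = (x - 6)^3, so the eigenvalues are 6 (algebraic multiplicity 3).

For λ = 6: rank(A - 6I) = 1, rank((A - 6I)^2) = 0. The eigenspace has dimension 3 - 1 = 2, so there are 2 Jordan blocks; the rank sequence gives block sizes [2, 1].

Assembling the blocks gives the Jordan form J above.

J = [[6, 1, 0], [0, 6, 0], [0, 0, 6]]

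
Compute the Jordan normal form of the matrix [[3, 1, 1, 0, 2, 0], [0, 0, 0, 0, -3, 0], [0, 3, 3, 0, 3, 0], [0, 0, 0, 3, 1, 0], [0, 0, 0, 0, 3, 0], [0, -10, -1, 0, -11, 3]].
The characteristic polynomial is det(xI - A) = x(x - 3)^5, so the eigenvalues are 0 (algebraic multiplicity 1), 3 (algebraic multiplicity 5).

For λ = 0: algebraic multiplicity 1 gives one 1×1 block.

For λ = 3: rank(A - 3I) = 3, rank((A - 3I)^2) = 1. The eigenspace has dimension 6 - 3 = 3, so there are 3 Jordan blocks; the rank sequence gives block sizes [2, 2, 1].

Assembling the blocks gives the Jordan form J above.

J = [[0, 0, 0, 0, 0, 0], [0, 3, 1, 0, 0, 0], [0, 0, 3, 0, 0, 0], [0, 0, 0, 3, 1, 0], [0, 0, 0, 0, 3, 0], [0, 0, 0, 0, 0, 3]]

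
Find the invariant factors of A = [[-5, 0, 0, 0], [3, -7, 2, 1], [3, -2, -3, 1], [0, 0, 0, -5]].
x + 5, x + 5, (x + 5)^2

The Jordan structure of A has elementary divisors (x + 5)^2, (x + 5), (x + 5). Arranging the block sizes at each eigenvalue in decreasing order and taking row products gives the invariant factors.

Invariant factors (smallest first, each dividing the next): x + 5, x + 5, (x + 5)^2.

Check: the last factor (x + 5)^2 is the minimal polynomial, and the product (x + 5)^4 is the characteristic polynomial.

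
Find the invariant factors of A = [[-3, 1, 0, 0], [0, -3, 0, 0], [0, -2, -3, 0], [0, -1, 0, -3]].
x + 3, x + 3, (x + 3)^2

The Jordan structure of A has elementary divisors (x + 3)^2, (x + 3), (x + 3). Arranging the block sizes at each eigenvalue in decreasing order and taking row products gives the invariant factors.

Invariant factors (smallest first, each dividing the next): x + 3, x + 3, (x + 3)^2.

Check: the last factor (x + 3)^2 is the minimal polynomial, and the product (x + 3)^4 is the characteristic polynomial.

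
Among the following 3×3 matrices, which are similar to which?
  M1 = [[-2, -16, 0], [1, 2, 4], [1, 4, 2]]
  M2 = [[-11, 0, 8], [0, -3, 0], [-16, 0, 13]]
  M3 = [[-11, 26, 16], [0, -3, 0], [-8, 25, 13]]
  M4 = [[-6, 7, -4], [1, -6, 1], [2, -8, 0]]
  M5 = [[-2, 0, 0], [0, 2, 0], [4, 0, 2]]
Characteristic polynomials: χ_{M1} = (x - 2)^2(x + 2), χ_{M2} = (x - 5)(x + 3)^2, χ_{M3} = (x - 5)(x + 3)^2, χ_{M4} = (x + 2)(x + 5)^2, χ_{M5} = (x - 2)^2(x + 2).

{M1}: invariant factors (x - 2)^2(x + 2).

{M2}: invariant factors x + 3, (x - 5)(x + 3).

{M3}: invariant factors (x - 5)(x + 3)^2.

{M4}: invariant factors (x + 2)(x + 5)^2.

{M5}: invariant factors x - 2, (x - 2)(x + 2).

Matrices are similar if and only if their invariant-factor lists agree; the partition into similarity classes is {M1}, {M2}, {M3}, {M4}, {M5}.

5 classes: {M1}, {M2}, {M3}, {M4}, {M5}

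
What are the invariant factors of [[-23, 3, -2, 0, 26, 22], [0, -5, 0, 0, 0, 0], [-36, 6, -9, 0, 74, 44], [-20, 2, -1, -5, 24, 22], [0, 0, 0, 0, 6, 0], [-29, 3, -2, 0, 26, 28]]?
(x - 6)(x + 5)^2, (x - 6)(x + 5)^2

The Jordan structure of A has elementary divisors (x + 5)^2, (x + 5)^2, (x - 6), (x - 6). Arranging the block sizes at each eigenvalue in decreasing order and taking row products gives the invariant factors.

Invariant factors (smallest first, each dividing the next): (x - 6)(x + 5)^2, (x - 6)(x + 5)^2.

Check: the last factor (x - 6)(x + 5)^2 is the minimal polynomial, and the product (x - 6)^2(x + 5)^4 is the characteristic polynomial.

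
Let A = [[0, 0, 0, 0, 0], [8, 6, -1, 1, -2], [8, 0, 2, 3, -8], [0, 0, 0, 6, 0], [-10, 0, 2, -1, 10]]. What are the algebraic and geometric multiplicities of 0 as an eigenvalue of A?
The characteristic polynomial is x(x - 6)^4, so the factor x appears with exponent 1: the algebraic multiplicity is 1.

rank(A) = 4, so the eigenspace has dimension 5 - 4 = 1: the geometric multiplicity is 1.

algebraic multiplicity 1, geometric multiplicity 1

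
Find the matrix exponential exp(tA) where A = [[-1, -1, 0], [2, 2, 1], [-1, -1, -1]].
e^{tA} = [[-t^2/2 - t + 1, t*(-t - 2)/2, -t^2/2], [t*(t + 4)/2, t^2/2 + 2*t + 1, t*(t/2 + 1)], [-t, -t, 1 - t]]

A has Jordan form J = [[0, 1, 0], [0, 0, 1], [0, 0, 0]] with A = PJP^{-1}, so e^{tA} = P e^{tJ} P^{-1}.

For a Jordan block J_k(λ), e^{tJ_k(λ)} = e^{λt} · (I + tN + t^2 N^2/2! + ... + t^{k-1} N^{k-1}/(k-1)!) where N is the nilpotent superdiagonal part.

Assembling the blocks and conjugating back gives the entries of e^{tA} as shown above.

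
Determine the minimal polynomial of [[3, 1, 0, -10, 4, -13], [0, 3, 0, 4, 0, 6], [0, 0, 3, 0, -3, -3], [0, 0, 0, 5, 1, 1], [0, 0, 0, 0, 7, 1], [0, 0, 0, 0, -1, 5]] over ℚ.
The characteristic polynomial factors as (x - 6)^2(x - 5)(x - 3)^3. The minimal polynomial is ∏(x - λ)^{k_λ} where k_λ is the size of the largest Jordan block at λ.

For λ = 3: rank(A - 3I) = 4, and the largest Jordan block has size 2 (the smallest k with rank((A - 3I)^k) = rank((A - 3I)^(k+1))).
For λ = 5: rank(A - 5I) = 5, and the largest Jordan block has size 1 (the smallest k with rank((A - 5I)^k) = rank((A - 5I)^(k+1))).
For λ = 6: rank(A - 6I) = 5, and the largest Jordan block has size 2 (the smallest k with rank((A - 6I)^k) = rank((A - 6I)^(k+1))).

So m_A(x) = (x - 6)^2(x - 5)(x - 3)^2.

m_A(x) = (x - 6)^2(x - 5)(x - 3)^2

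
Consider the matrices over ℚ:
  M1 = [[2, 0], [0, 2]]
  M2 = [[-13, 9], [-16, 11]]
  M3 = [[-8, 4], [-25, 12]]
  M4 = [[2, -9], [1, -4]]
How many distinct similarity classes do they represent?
3 classes: {M1}, {M2, M4}, {M3}

Characteristic polynomials: χ_{M1} = (x - 2)^2, χ_{M2} = (x + 1)^2, χ_{M3} = (x - 2)^2, χ_{M4} = (x + 1)^2.

{M1}: invariant factors x - 2, x - 2.

{M2, M4}: invariant factors (x + 1)^2.

{M3}: invariant factors (x - 2)^2.

Matrices are similar if and only if their invariant-factor lists agree; the partition into similarity classes is {M1}, {M2, M4}, {M3}.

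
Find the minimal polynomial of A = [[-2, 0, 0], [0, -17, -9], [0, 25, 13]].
The characteristic polynomial factors as (x + 2)^3. The minimal polynomial is ∏(x - λ)^{k_λ} where k_λ is the size of the largest Jordan block at λ.

For λ = -2: rank(A + 2I) = 1, and the largest Jordan block has size 2 (the smallest k with rank((A + 2I)^k) = rank((A + 2I)^(k+1))).

So m_A(x) = (x + 2)^2.

m_A(x) = (x + 2)^2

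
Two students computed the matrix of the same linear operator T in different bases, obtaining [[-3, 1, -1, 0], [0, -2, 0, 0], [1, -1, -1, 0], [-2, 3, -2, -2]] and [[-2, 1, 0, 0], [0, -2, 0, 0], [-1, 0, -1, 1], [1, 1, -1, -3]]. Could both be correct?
Yes.

Two matrices over a field are similar if and only if they have the same invariant factors.

Both A and B have characteristic polynomial (x + 2)^4 and minimal polynomial (x + 2)^2. Computing further, both have invariant factors (x + 2)^2, (x + 2)^2. Hence A and B are similar.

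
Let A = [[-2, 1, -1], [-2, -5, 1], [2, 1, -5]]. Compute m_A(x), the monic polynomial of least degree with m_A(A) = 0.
The characteristic polynomial factors as (x + 4)^3. The minimal polynomial is ∏(x - λ)^{k_λ} where k_λ is the size of the largest Jordan block at λ.

For λ = -4: rank(A + 4I) = 1, and the largest Jordan block has size 2 (the smallest k with rank((A + 4I)^k) = rank((A + 4I)^(k+1))).

So m_A(x) = (x + 4)^2.

m_A(x) = (x + 4)^2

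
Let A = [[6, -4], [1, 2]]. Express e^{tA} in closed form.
A has Jordan form J = [[4, 1], [0, 4]] with A = PJP^{-1}, so e^{tA} = P e^{tJ} P^{-1}.

For a Jordan block J_k(λ), e^{tJ_k(λ)} = e^{λt} · (I + tN + t^2 N^2/2! + ... + t^{k-1} N^{k-1}/(k-1)!) where N is the nilpotent superdiagonal part.

Assembling the blocks and conjugating back gives the entries of e^{tA} as shown above.

e^{tA} = [[(2*t + 1)*e^{4*t}, -4*t*e^{4*t}], [t*e^{4*t}, (1 - 2*t)*e^{4*t}]]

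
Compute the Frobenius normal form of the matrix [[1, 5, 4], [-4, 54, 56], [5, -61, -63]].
The invariant factors of A (the non-unit diagonal entries of the Smith normal form of xI - A over ℚ[x]) are (x - 2)(x + 5)^2, each dividing the next. The characteristic polynomial is their product, (x - 2)(x + 5)^2.

The rational canonical form is the block-diagonal matrix of companion matrices C(f_i):
R = [[0, 0, 50], [1, 0, -5], [0, 1, -8]].

R = [[0, 0, 50], [1, 0, -5], [0, 1, -8]]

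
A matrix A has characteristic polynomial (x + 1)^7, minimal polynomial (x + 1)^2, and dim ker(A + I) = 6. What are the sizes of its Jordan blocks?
Jordan blocks: (-1, 2), (-1, 1), (-1, 1), (-1, 1), (-1, 1), (-1, 1)

λ = -1: algebraic multiplicity 7 (exponent in χ_A), largest block size 2 (exponent in m_A), 6 blocks (geometric multiplicity). These force block sizes [2, 1, 1, 1, 1, 1].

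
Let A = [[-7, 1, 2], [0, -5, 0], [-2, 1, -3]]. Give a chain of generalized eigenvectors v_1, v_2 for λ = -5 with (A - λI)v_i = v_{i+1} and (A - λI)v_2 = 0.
v_1 = [[-1, 1, -1]]^T, v_2 = [[1, 0, 1]]^T

We seek v_1 ∈ ker((A + 5I)^2) \ ker(A + 5I), then set v_{i+1} = (A + 5I) v_i.

One such chain is v_1 = [[-1, 1, -1]]^T, v_2 = [[1, 0, 1]]^T. Check: (A + 5I) v_2 = [[0, 0, 0]]^T = 0.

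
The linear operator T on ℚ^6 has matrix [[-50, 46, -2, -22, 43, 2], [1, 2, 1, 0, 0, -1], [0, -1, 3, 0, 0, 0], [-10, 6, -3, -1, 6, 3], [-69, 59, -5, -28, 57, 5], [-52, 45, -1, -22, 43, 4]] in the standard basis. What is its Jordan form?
J = [[2, 1, 0, 0, 0, 0], [0, 2, 1, 0, 0, 0], [0, 0, 2, 0, 0, 0], [0, 0, 0, 3, 1, 0], [0, 0, 0, 0, 3, 0], [0, 0, 0, 0, 0, 3]]

The characteristic polynomial is det(xI - A) = (x - 3)^3(x - 2)^3, so the eigenvalues are 2 (algebraic multiplicity 3), 3 (algebraic multiplicity 3).

For λ = 2: rank(A - 2I) = 5, rank((A - 2I)^2) = 4, rank((A - 2I)^3) = 3. The eigenspace has dimension 6 - 5 = 1, so there is 1 Jordan block; the rank sequence gives block sizes [3].

For λ = 3: rank(A - 3I) = 4, rank((A - 3I)^2) = 3. The eigenspace has dimension 6 - 4 = 2, so there are 2 Jordan blocks; the rank sequence gives block sizes [2, 1].

Assembling the blocks gives the Jordan form J above.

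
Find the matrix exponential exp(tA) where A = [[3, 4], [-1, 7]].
e^{tA} = [[(1 - 2*t)*e^{5*t}, 4*t*e^{5*t}], [-t*e^{5*t}, (2*t + 1)*e^{5*t}]]

A has Jordan form J = [[5, 1], [0, 5]] with A = PJP^{-1}, so e^{tA} = P e^{tJ} P^{-1}.

For a Jordan block J_k(λ), e^{tJ_k(λ)} = e^{λt} · (I + tN + t^2 N^2/2! + ... + t^{k-1} N^{k-1}/(k-1)!) where N is the nilpotent superdiagonal part.

Assembling the blocks and conjugating back gives the entries of e^{tA} as shown above.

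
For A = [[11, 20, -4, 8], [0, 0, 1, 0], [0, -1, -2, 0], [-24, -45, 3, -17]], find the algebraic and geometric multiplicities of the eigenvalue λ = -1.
algebraic multiplicity 3, geometric multiplicity 2

The characteristic polynomial is (x + 1)^3(x + 5), so the factor x + 1 appears with exponent 3: the algebraic multiplicity is 3.

rank(A + I) = 2, so the eigenspace has dimension 4 - 2 = 2: the geometric multiplicity is 2.

Since 2 < 3, A is not diagonalizable.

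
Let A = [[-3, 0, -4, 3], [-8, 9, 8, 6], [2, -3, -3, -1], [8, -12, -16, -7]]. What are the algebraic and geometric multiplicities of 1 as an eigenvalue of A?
algebraic multiplicity 2, geometric multiplicity 1

The characteristic polynomial is (x - 1)^2(x + 3)^2, so the factor x - 1 appears with exponent 2: the algebraic multiplicity is 2.

rank(A - I) = 3, so the eigenspace has dimension 4 - 3 = 1: the geometric multiplicity is 1.

Since 1 < 2, A is not diagonalizable.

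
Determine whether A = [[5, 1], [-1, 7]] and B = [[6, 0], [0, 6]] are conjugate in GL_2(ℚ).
Both have characteristic polynomial (x - 6)^2, but the minimal polynomial of A is (x - 6)^2 while the minimal polynomial of B is x - 6. The minimal polynomial is a similarity invariant, so A and B are not similar.

No.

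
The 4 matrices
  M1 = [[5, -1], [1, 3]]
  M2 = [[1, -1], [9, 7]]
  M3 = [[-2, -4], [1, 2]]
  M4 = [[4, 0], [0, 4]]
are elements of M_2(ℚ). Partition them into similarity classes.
3 classes: {M1, M2}, {M3}, {M4}

Characteristic polynomials: χ_{M1} = (x - 4)^2, χ_{M2} = (x - 4)^2, χ_{M3} = x^2, χ_{M4} = (x - 4)^2.

{M1, M2}: invariant factors (x - 4)^2.

{M3}: invariant factors x^2.

{M4}: invariant factors x - 4, x - 4.

Matrices are similar if and only if their invariant-factor lists agree; the partition into similarity classes is {M1, M2}, {M3}, {M4}.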